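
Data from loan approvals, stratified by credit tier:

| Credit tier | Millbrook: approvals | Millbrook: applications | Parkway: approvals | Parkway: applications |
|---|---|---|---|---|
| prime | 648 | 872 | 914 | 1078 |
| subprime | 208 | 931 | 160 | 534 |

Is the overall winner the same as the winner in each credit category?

Prime: Millbrook 648/872 = 74.3%, Parkway 914/1078 = 84.8% → Parkway
Subprime: Millbrook 208/931 = 22.3%, Parkway 160/534 = 30.0% → Parkway
Overall: Millbrook 856/1803 = 47.5%, Parkway 1074/1612 = 66.6% → Parkway
Parkway wins overall and in every credit group — no reversal.

Yes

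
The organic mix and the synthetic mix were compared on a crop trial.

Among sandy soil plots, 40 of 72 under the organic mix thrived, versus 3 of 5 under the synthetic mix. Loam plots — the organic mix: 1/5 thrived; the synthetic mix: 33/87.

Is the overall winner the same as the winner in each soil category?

Sandy soil: the organic mix 40/72 = 55.6%, the synthetic mix 3/5 = 60.0% → the synthetic mix
Loam: the organic mix 1/5 = 20.0%, the synthetic mix 33/87 = 37.9% → the synthetic mix
Overall: the organic mix 41/77 = 53.2%, the synthetic mix 36/92 = 39.1% → the organic mix
The synthetic mix wins each soil group but the organic mix wins overall — the comparison reverses. The synthetic mix's plots skew toward loam, which has a lower base rate.

No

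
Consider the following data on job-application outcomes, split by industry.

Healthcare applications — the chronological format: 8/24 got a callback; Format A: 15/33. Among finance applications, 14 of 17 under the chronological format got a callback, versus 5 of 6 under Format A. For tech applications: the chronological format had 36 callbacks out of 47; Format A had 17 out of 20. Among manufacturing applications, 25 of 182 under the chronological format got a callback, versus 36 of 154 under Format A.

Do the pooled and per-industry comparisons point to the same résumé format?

Yes

Healthcare: the chronological format 8/24 = 33.3%, Format A 15/33 = 45.5% → Format A
Finance: the chronological format 14/17 = 82.4%, Format A 5/6 = 83.3% → Format A
Tech: the chronological format 36/47 = 76.6%, Format A 17/20 = 85.0% → Format A
Manufacturing: the chronological format 25/182 = 13.7%, Format A 36/154 = 23.4% → Format A
Overall: the chronological format 83/270 = 30.7%, Format A 73/213 = 34.3% → Format A
Format A wins overall and in every industry group — no reversal.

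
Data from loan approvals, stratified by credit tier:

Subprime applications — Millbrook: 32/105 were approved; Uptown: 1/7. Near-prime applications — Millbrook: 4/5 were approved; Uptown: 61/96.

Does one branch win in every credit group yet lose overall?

Subprime: Millbrook 32/105 = 30.5%, Uptown 1/7 = 14.3% → Millbrook
Near-prime: Millbrook 4/5 = 80.0%, Uptown 61/96 = 63.5% → Millbrook
Overall: Millbrook 36/110 = 32.7%, Uptown 62/103 = 60.2% → Uptown
Millbrook wins each credit group but Uptown wins overall — the comparison reverses. Millbrook's applications skew toward subprime, which has a lower base rate.

Yes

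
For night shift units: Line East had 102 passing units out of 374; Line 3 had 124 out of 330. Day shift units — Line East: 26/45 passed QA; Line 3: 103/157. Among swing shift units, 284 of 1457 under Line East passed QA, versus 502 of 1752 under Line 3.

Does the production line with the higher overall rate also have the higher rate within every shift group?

Yes

Night shift: Line East 102/374 = 27.3%, Line 3 124/330 = 37.6% → Line 3
Day shift: Line East 26/45 = 57.8%, Line 3 103/157 = 65.6% → Line 3
Swing shift: Line East 284/1457 = 19.5%, Line 3 502/1752 = 28.7% → Line 3
Overall: Line East 412/1876 = 22.0%, Line 3 729/2239 = 32.6% → Line 3
Line 3 wins overall and in every shift group — no reversal.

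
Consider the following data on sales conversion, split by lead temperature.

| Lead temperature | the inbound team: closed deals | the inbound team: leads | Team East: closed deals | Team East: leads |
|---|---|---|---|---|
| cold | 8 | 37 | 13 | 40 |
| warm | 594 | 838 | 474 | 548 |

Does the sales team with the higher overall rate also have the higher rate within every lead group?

Yes

Cold: the inbound team 8/37 = 21.6%, Team East 13/40 = 32.5% → Team East
Warm: the inbound team 594/838 = 70.9%, Team East 474/548 = 86.5% → Team East
Overall: the inbound team 602/875 = 68.8%, Team East 487/588 = 82.8% → Team East
Team East wins overall and in every lead group — no reversal.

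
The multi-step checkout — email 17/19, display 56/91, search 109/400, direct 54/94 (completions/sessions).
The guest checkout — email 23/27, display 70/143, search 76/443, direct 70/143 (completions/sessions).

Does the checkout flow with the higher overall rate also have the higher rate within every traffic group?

Yes

Email: the multi-step checkout 17/19 = 89.5%, the guest checkout 23/27 = 85.2% → the multi-step checkout
Display: the multi-step checkout 56/91 = 61.5%, the guest checkout 70/143 = 49.0% → the multi-step checkout
Search: the multi-step checkout 109/400 = 27.2%, the guest checkout 76/443 = 17.2% → the multi-step checkout
Direct: the multi-step checkout 54/94 = 57.4%, the guest checkout 70/143 = 49.0% → the multi-step checkout
Overall: the multi-step checkout 236/604 = 39.1%, the guest checkout 239/756 = 31.6% → the multi-step checkout
The multi-step checkout wins overall and in every traffic group — no reversal.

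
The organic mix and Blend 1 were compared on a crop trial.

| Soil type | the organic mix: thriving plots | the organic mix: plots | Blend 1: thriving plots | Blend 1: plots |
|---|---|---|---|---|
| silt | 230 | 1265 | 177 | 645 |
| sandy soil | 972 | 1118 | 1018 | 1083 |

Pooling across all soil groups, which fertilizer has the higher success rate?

Silt: the organic mix 230/1265 = 18.2%, Blend 1 177/645 = 27.4% → Blend 1
Sandy soil: the organic mix 972/1118 = 86.9%, Blend 1 1018/1083 = 94.0% → Blend 1
Overall: the organic mix 1202/2383 = 50.4%, Blend 1 1195/1728 = 69.2% → Blend 1

Blend 1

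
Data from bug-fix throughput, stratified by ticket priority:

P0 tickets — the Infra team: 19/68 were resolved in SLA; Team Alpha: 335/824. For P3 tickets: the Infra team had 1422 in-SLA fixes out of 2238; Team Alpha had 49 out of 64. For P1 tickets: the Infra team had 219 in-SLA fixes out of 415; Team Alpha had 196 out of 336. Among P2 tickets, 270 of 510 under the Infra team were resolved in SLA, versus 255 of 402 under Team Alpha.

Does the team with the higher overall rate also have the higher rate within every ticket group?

No

P0: the Infra team 19/68 = 27.9%, Team Alpha 335/824 = 40.7% → Team Alpha
P3: the Infra team 1422/2238 = 63.5%, Team Alpha 49/64 = 76.6% → Team Alpha
P1: the Infra team 219/415 = 52.8%, Team Alpha 196/336 = 58.3% → Team Alpha
P2: the Infra team 270/510 = 52.9%, Team Alpha 255/402 = 63.4% → Team Alpha
Overall: the Infra team 1930/3231 = 59.7%, Team Alpha 835/1626 = 51.4% → the Infra team
Team Alpha wins each ticket group but the Infra team wins overall — the comparison reverses. Team Alpha's tickets skew toward P0, which has a lower base rate.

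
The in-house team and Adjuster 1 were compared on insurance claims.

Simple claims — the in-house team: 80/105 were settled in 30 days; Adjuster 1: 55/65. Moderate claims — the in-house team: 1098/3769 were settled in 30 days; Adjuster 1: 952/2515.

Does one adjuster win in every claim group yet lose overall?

Simple: the in-house team 80/105 = 76.2%, Adjuster 1 55/65 = 84.6% → Adjuster 1
Moderate: the in-house team 1098/3769 = 29.1%, Adjuster 1 952/2515 = 37.9% → Adjuster 1
Overall: the in-house team 1178/3874 = 30.4%, Adjuster 1 1007/2580 = 39.0% → Adjuster 1
Adjuster 1 wins overall and in every claim group — no reversal.

No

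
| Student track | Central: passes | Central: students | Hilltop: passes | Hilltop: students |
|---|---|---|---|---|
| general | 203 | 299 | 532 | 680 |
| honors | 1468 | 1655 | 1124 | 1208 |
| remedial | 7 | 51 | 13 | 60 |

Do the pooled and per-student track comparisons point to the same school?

General: Central 203/299 = 67.9%, Hilltop 532/680 = 78.2% → Hilltop
Honors: Central 1468/1655 = 88.7%, Hilltop 1124/1208 = 93.0% → Hilltop
Remedial: Central 7/51 = 13.7%, Hilltop 13/60 = 21.7% → Hilltop
Overall: Central 1678/2005 = 83.7%, Hilltop 1669/1948 = 85.7% → Hilltop
Hilltop wins overall and in every student group — no reversal.

Yes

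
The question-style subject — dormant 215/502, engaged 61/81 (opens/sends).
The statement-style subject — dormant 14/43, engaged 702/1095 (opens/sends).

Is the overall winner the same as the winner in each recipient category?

No

Dormant: the question-style subject 215/502 = 42.8%, the statement-style subject 14/43 = 32.6% → the question-style subject
Engaged: the question-style subject 61/81 = 75.3%, the statement-style subject 702/1095 = 64.1% → the question-style subject
Overall: the question-style subject 276/583 = 47.3%, the statement-style subject 716/1138 = 62.9% → the statement-style subject
The question-style subject wins each recipient group but the statement-style subject wins overall — the comparison reverses. The question-style subject's sends skew toward dormant, which has a lower base rate.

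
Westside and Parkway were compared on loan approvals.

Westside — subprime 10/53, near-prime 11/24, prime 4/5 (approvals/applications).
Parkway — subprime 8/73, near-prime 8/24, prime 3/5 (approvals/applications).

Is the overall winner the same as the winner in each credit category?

Subprime: Westside 10/53 = 18.9%, Parkway 8/73 = 11.0% → Westside
Near-prime: Westside 11/24 = 45.8%, Parkway 8/24 = 33.3% → Westside
Prime: Westside 4/5 = 80.0%, Parkway 3/5 = 60.0% → Westside
Overall: Westside 25/82 = 30.5%, Parkway 19/102 = 18.6% → Westside
Westside wins overall and in every credit group — no reversal.

Yes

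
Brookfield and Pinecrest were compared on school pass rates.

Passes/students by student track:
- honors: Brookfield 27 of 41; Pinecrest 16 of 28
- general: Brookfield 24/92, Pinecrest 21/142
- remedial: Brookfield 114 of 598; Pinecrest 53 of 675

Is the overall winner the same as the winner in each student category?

Honors: Brookfield 27/41 = 65.9%, Pinecrest 16/28 = 57.1% → Brookfield
General: Brookfield 24/92 = 26.1%, Pinecrest 21/142 = 14.8% → Brookfield
Remedial: Brookfield 114/598 = 19.1%, Pinecrest 53/675 = 7.9% → Brookfield
Overall: Brookfield 165/731 = 22.6%, Pinecrest 90/845 = 10.7% → Brookfield
Brookfield wins overall and in every student group — no reversal.

Yes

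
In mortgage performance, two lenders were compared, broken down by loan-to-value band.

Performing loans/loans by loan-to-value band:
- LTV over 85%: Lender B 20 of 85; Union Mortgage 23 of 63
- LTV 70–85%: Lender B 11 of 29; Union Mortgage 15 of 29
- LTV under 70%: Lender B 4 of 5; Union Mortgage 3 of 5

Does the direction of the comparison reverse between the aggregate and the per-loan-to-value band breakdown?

No

LTV over 85%: Lender B 20/85 = 23.5%, Union Mortgage 23/63 = 36.5% → Union Mortgage
LTV 70–85%: Lender B 11/29 = 37.9%, Union Mortgage 15/29 = 51.7% → Union Mortgage
LTV under 70%: Lender B 4/5 = 80.0%, Union Mortgage 3/5 = 60.0% → Lender B
Overall: Lender B 35/119 = 29.4%, Union Mortgage 41/97 = 42.3% → Union Mortgage
Neither sweeps: Lender B wins 1 of 3 groups, Union Mortgage wins 2. Union Mortgage wins overall but not every group — no Simpson reversal.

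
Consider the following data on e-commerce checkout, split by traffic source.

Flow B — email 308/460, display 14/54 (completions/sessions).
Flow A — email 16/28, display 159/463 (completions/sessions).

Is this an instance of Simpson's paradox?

No

Email: Flow B 308/460 = 67.0%, Flow A 16/28 = 57.1% → Flow B
Display: Flow B 14/54 = 25.9%, Flow A 159/463 = 34.3% → Flow A
Overall: Flow B 322/514 = 62.6%, Flow A 175/491 = 35.6% → Flow B
Neither sweeps: Flow B wins 1 of 2 groups, Flow A wins 1. Flow B wins overall but not every group — no Simpson reversal.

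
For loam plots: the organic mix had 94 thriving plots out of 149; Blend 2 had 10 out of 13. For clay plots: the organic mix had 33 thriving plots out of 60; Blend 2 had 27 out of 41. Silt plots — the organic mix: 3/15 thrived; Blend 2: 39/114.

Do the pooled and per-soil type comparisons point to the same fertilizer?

Loam: the organic mix 94/149 = 63.1%, Blend 2 10/13 = 76.9% → Blend 2
Clay: the organic mix 33/60 = 55.0%, Blend 2 27/41 = 65.9% → Blend 2
Silt: the organic mix 3/15 = 20.0%, Blend 2 39/114 = 34.2% → Blend 2
Overall: the organic mix 130/224 = 58.0%, Blend 2 76/168 = 45.2% → the organic mix
Blend 2 wins each soil group but the organic mix wins overall — the comparison reverses. Blend 2's plots skew toward silt, which has a lower base rate.

No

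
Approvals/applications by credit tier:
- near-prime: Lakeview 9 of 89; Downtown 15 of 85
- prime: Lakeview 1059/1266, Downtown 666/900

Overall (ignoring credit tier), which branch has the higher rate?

Near-prime: Lakeview 9/89 = 10.1%, Downtown 15/85 = 17.6% → Downtown
Prime: Lakeview 1059/1266 = 83.6%, Downtown 666/900 = 74.0% → Lakeview
Overall: Lakeview 1068/1355 = 78.8%, Downtown 681/985 = 69.1% → Lakeview
(Neither sweeps every credit group, but Lakeview has the higher pooled rate.)

Lakeview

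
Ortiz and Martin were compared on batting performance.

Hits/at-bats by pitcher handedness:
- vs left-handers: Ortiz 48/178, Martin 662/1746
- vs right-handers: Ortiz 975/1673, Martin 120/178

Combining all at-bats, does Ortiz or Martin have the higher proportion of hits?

Ortiz

Vs left-handers: Ortiz 48/178 = 27.0%, Martin 662/1746 = 37.9% → Martin
Vs right-handers: Ortiz 975/1673 = 58.3%, Martin 120/178 = 67.4% → Martin
Overall: Ortiz 1023/1851 = 55.3%, Martin 782/1924 = 40.6% → Ortiz
(Martin wins every pitcher group but Ortiz wins overall — Martin's at-bats skew toward the low-rate vs left-handers group.)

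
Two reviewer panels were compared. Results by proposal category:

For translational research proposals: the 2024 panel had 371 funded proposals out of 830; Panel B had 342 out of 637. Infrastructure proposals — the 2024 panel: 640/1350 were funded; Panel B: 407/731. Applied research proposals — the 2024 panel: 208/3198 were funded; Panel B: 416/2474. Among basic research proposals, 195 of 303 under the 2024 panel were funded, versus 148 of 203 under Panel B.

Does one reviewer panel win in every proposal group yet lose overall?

No

Translational research: the 2024 panel 371/830 = 44.7%, Panel B 342/637 = 53.7% → Panel B
Infrastructure: the 2024 panel 640/1350 = 47.4%, Panel B 407/731 = 55.7% → Panel B
Applied research: the 2024 panel 208/3198 = 6.5%, Panel B 416/2474 = 16.8% → Panel B
Basic research: the 2024 panel 195/303 = 64.4%, Panel B 148/203 = 72.9% → Panel B
Overall: the 2024 panel 1414/5681 = 24.9%, Panel B 1313/4045 = 32.5% → Panel B
Panel B wins overall and in every proposal group — no reversal.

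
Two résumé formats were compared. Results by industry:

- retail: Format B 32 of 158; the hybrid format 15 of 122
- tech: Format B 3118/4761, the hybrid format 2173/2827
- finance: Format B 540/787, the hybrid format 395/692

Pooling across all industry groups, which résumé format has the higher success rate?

the hybrid format

Retail: Format B 32/158 = 20.3%, the hybrid format 15/122 = 12.3% → Format B
Tech: Format B 3118/4761 = 65.5%, the hybrid format 2173/2827 = 76.9% → the hybrid format
Finance: Format B 540/787 = 68.6%, the hybrid format 395/692 = 57.1% → Format B
Overall: Format B 3690/5706 = 64.7%, the hybrid format 2583/3641 = 70.9% → the hybrid format
(Neither sweeps every industry group, but the hybrid format has the higher pooled rate.)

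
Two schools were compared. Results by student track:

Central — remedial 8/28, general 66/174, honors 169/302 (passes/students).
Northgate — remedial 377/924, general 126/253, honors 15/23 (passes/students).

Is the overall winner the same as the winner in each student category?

Remedial: Central 8/28 = 28.6%, Northgate 377/924 = 40.8% → Northgate
General: Central 66/174 = 37.9%, Northgate 126/253 = 49.8% → Northgate
Honors: Central 169/302 = 56.0%, Northgate 15/23 = 65.2% → Northgate
Overall: Central 243/504 = 48.2%, Northgate 518/1200 = 43.2% → Central
Northgate wins each student group but Central wins overall — the comparison reverses. Northgate's students skew toward remedial, which has a lower base rate.

No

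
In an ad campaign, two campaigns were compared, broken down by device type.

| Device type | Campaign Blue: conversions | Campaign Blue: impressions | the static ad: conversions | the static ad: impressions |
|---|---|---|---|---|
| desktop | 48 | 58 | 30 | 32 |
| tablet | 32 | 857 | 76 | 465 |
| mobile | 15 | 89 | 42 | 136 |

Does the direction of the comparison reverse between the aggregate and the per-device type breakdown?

No

Desktop: Campaign Blue 48/58 = 82.8%, the static ad 30/32 = 93.8% → the static ad
Tablet: Campaign Blue 32/857 = 3.7%, the static ad 76/465 = 16.3% → the static ad
Mobile: Campaign Blue 15/89 = 16.9%, the static ad 42/136 = 30.9% → the static ad
Overall: Campaign Blue 95/1004 = 9.5%, the static ad 148/633 = 23.4% → the static ad
The static ad wins overall and in every device group — no reversal.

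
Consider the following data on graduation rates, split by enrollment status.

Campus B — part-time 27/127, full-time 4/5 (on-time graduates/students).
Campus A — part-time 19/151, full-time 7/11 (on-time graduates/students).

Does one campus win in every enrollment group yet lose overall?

Part-time: Campus B 27/127 = 21.3%, Campus A 19/151 = 12.6% → Campus B
Full-time: Campus B 4/5 = 80.0%, Campus A 7/11 = 63.6% → Campus B
Overall: Campus B 31/132 = 23.5%, Campus A 26/162 = 16.0% → Campus B
Campus B wins overall and in every enrollment group — no reversal.

No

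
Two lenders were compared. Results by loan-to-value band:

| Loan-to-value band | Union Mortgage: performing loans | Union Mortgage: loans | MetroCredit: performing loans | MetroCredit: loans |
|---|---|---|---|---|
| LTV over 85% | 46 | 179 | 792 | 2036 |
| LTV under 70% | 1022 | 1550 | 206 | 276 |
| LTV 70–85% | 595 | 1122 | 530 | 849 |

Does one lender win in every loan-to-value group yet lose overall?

LTV over 85%: Union Mortgage 46/179 = 25.7%, MetroCredit 792/2036 = 38.9% → MetroCredit
LTV under 70%: Union Mortgage 1022/1550 = 65.9%, MetroCredit 206/276 = 74.6% → MetroCredit
LTV 70–85%: Union Mortgage 595/1122 = 53.0%, MetroCredit 530/849 = 62.4% → MetroCredit
Overall: Union Mortgage 1663/2851 = 58.3%, MetroCredit 1528/3161 = 48.3% → Union Mortgage
MetroCredit wins each loan-to-value group but Union Mortgage wins overall — the comparison reverses. MetroCredit's loans skew toward LTV over 85%, which has a lower base rate.

Yes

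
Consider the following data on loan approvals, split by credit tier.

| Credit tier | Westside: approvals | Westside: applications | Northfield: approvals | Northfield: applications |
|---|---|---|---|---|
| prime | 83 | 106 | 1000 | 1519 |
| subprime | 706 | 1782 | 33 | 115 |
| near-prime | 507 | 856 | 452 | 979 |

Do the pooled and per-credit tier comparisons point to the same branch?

No

Prime: Westside 83/106 = 78.3%, Northfield 1000/1519 = 65.8% → Westside
Subprime: Westside 706/1782 = 39.6%, Northfield 33/115 = 28.7% → Westside
Near-prime: Westside 507/856 = 59.2%, Northfield 452/979 = 46.2% → Westside
Overall: Westside 1296/2744 = 47.2%, Northfield 1485/2613 = 56.8% → Northfield
Westside wins each credit group but Northfield wins overall — the comparison reverses. Westside's applications skew toward subprime, which has a lower base rate.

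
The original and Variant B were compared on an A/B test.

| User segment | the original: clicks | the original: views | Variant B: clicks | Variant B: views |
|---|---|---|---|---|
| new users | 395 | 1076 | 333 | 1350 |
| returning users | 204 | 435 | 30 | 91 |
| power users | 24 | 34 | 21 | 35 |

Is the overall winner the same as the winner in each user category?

New users: the original 395/1076 = 36.7%, Variant B 333/1350 = 24.7% → the original
Returning users: the original 204/435 = 46.9%, Variant B 30/91 = 33.0% → the original
Power users: the original 24/34 = 70.6%, Variant B 21/35 = 60.0% → the original
Overall: the original 623/1545 = 40.3%, Variant B 384/1476 = 26.0% → the original
The original wins overall and in every user group — no reversal.

Yes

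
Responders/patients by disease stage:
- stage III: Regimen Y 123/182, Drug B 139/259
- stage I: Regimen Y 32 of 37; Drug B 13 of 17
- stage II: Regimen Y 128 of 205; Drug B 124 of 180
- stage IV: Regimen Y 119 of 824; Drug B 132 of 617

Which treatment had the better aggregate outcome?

Stage III: Regimen Y 123/182 = 67.6%, Drug B 139/259 = 53.7% → Regimen Y
Stage I: Regimen Y 32/37 = 86.5%, Drug B 13/17 = 76.5% → Regimen Y
Stage II: Regimen Y 128/205 = 62.4%, Drug B 124/180 = 68.9% → Drug B
Stage IV: Regimen Y 119/824 = 14.4%, Drug B 132/617 = 21.4% → Drug B
Overall: Regimen Y 402/1248 = 32.2%, Drug B 408/1073 = 38.0% → Drug B
(Neither sweeps every disease group, but Drug B has the higher pooled rate.)

Drug B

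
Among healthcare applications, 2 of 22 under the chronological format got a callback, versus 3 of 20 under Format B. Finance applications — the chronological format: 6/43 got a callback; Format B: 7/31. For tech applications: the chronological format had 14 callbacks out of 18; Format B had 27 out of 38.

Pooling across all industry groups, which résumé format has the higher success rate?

Format B

Healthcare: the chronological format 2/22 = 9.1%, Format B 3/20 = 15.0% → Format B
Finance: the chronological format 6/43 = 14.0%, Format B 7/31 = 22.6% → Format B
Tech: the chronological format 14/18 = 77.8%, Format B 27/38 = 71.1% → the chronological format
Overall: the chronological format 22/83 = 26.5%, Format B 37/89 = 41.6% → Format B
(Neither sweeps every industry group, but Format B has the higher pooled rate.)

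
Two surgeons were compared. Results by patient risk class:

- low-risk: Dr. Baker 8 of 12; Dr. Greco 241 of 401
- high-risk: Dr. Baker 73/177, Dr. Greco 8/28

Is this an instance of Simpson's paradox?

Yes

Low-risk: Dr. Baker 8/12 = 66.7%, Dr. Greco 241/401 = 60.1% → Dr. Baker
High-risk: Dr. Baker 73/177 = 41.2%, Dr. Greco 8/28 = 28.6% → Dr. Baker
Overall: Dr. Baker 81/189 = 42.9%, Dr. Greco 249/429 = 58.0% → Dr. Greco
Dr. Baker wins each patient risk group but Dr. Greco wins overall — the comparison reverses. Dr. Baker's operations skew toward high-risk, which has a lower base rate.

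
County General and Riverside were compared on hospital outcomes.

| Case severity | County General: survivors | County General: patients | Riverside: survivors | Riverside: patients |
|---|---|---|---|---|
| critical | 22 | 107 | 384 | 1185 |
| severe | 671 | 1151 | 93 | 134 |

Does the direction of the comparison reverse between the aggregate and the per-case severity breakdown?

Critical: County General 22/107 = 20.6%, Riverside 384/1185 = 32.4% → Riverside
Severe: County General 671/1151 = 58.3%, Riverside 93/134 = 69.4% → Riverside
Overall: County General 693/1258 = 55.1%, Riverside 477/1319 = 36.2% → County General
Riverside wins each case group but County General wins overall — the comparison reverses. Riverside's patients skew toward critical, which has a lower base rate.

Yes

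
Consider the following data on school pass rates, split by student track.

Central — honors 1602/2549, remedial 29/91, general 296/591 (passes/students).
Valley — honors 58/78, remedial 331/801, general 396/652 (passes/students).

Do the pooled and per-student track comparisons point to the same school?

No

Honors: Central 1602/2549 = 62.8%, Valley 58/78 = 74.4% → Valley
Remedial: Central 29/91 = 31.9%, Valley 331/801 = 41.3% → Valley
General: Central 296/591 = 50.1%, Valley 396/652 = 60.7% → Valley
Overall: Central 1927/3231 = 59.6%, Valley 785/1531 = 51.3% → Central
Valley wins each student group but Central wins overall — the comparison reverses. Valley's students skew toward remedial, which has a lower base rate.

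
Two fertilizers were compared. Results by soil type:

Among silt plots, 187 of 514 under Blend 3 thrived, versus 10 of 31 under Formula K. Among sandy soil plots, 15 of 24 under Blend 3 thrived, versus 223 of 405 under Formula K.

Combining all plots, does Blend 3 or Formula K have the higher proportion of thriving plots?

Silt: Blend 3 187/514 = 36.4%, Formula K 10/31 = 32.3% → Blend 3
Sandy soil: Blend 3 15/24 = 62.5%, Formula K 223/405 = 55.1% → Blend 3
Overall: Blend 3 202/538 = 37.5%, Formula K 233/436 = 53.4% → Formula K
(Blend 3 wins every soil group but Formula K wins overall — Blend 3's plots skew toward the low-rate silt group.)

Formula K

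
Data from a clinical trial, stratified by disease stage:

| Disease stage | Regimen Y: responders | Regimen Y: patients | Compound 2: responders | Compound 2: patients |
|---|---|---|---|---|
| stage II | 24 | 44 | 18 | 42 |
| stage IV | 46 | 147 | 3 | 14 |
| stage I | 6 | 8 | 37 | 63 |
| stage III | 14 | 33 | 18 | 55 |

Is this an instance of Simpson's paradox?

Stage II: Regimen Y 24/44 = 54.5%, Compound 2 18/42 = 42.9% → Regimen Y
Stage IV: Regimen Y 46/147 = 31.3%, Compound 2 3/14 = 21.4% → Regimen Y
Stage I: Regimen Y 6/8 = 75.0%, Compound 2 37/63 = 58.7% → Regimen Y
Stage III: Regimen Y 14/33 = 42.4%, Compound 2 18/55 = 32.7% → Regimen Y
Overall: Regimen Y 90/232 = 38.8%, Compound 2 76/174 = 43.7% → Compound 2
Regimen Y wins each disease group but Compound 2 wins overall — the comparison reverses. Regimen Y's patients skew toward stage IV, which has a lower base rate.

Yes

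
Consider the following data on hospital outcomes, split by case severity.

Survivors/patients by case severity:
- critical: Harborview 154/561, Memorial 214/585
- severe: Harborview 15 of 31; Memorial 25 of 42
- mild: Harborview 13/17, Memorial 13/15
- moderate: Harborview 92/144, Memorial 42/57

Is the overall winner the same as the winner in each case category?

Yes

Critical: Harborview 154/561 = 27.5%, Memorial 214/585 = 36.6% → Memorial
Severe: Harborview 15/31 = 48.4%, Memorial 25/42 = 59.5% → Memorial
Mild: Harborview 13/17 = 76.5%, Memorial 13/15 = 86.7% → Memorial
Moderate: Harborview 92/144 = 63.9%, Memorial 42/57 = 73.7% → Memorial
Overall: Harborview 274/753 = 36.4%, Memorial 294/699 = 42.1% → Memorial
Memorial wins overall and in every case group — no reversal.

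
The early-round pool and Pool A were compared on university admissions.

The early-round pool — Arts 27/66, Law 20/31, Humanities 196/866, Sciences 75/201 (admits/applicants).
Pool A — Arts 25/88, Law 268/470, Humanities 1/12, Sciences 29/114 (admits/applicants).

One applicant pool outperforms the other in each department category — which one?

Arts: the early-round pool 27/66 = 40.9%, Pool A 25/88 = 28.4% → the early-round pool
Law: the early-round pool 20/31 = 64.5%, Pool A 268/470 = 57.0% → the early-round pool
Humanities: the early-round pool 196/866 = 22.6%, Pool A 1/12 = 8.3% → the early-round pool
Sciences: the early-round pool 75/201 = 37.3%, Pool A 29/114 = 25.4% → the early-round pool
The early-round pool has the higher rate in all 4 groups.

the early-round pool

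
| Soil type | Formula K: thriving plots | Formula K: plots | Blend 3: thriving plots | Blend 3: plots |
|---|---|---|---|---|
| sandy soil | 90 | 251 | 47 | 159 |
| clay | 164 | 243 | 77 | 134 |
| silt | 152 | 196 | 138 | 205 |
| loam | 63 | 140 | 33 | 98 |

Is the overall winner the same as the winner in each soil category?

Sandy soil: Formula K 90/251 = 35.9%, Blend 3 47/159 = 29.6% → Formula K
Clay: Formula K 164/243 = 67.5%, Blend 3 77/134 = 57.5% → Formula K
Silt: Formula K 152/196 = 77.6%, Blend 3 138/205 = 67.3% → Formula K
Loam: Formula K 63/140 = 45.0%, Blend 3 33/98 = 33.7% → Formula K
Overall: Formula K 469/830 = 56.5%, Blend 3 295/596 = 49.5% → Formula K
Formula K wins overall and in every soil group — no reversal.

Yes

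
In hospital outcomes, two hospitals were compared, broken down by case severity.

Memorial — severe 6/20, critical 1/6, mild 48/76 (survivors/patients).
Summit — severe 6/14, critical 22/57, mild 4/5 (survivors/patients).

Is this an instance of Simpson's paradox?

Severe: Memorial 6/20 = 30.0%, Summit 6/14 = 42.9% → Summit
Critical: Memorial 1/6 = 16.7%, Summit 22/57 = 38.6% → Summit
Mild: Memorial 48/76 = 63.2%, Summit 4/5 = 80.0% → Summit
Overall: Memorial 55/102 = 53.9%, Summit 32/76 = 42.1% → Memorial
Summit wins each case group but Memorial wins overall — the comparison reverses. Summit's patients skew toward critical, which has a lower base rate.

Yes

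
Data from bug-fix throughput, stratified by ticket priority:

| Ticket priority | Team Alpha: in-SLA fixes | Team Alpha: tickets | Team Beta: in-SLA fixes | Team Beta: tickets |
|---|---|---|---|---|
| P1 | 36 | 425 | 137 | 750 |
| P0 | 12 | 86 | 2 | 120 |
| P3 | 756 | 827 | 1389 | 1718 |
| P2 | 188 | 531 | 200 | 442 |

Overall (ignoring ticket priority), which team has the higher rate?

P1: Team Alpha 36/425 = 8.5%, Team Beta 137/750 = 18.3% → Team Beta
P0: Team Alpha 12/86 = 14.0%, Team Beta 2/120 = 1.7% → Team Alpha
P3: Team Alpha 756/827 = 91.4%, Team Beta 1389/1718 = 80.8% → Team Alpha
P2: Team Alpha 188/531 = 35.4%, Team Beta 200/442 = 45.2% → Team Beta
Overall: Team Alpha 992/1869 = 53.1%, Team Beta 1728/3030 = 57.0% → Team Beta
(Neither sweeps every ticket group, but Team Beta has the higher pooled rate.)

Team Beta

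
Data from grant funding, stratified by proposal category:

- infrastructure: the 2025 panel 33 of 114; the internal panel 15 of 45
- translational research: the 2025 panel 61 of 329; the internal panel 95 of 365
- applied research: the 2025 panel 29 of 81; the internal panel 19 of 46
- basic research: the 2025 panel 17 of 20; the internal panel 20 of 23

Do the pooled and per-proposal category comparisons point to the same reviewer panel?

Yes

Infrastructure: the 2025 panel 33/114 = 28.9%, the internal panel 15/45 = 33.3% → the internal panel
Translational research: the 2025 panel 61/329 = 18.5%, the internal panel 95/365 = 26.0% → the internal panel
Applied research: the 2025 panel 29/81 = 35.8%, the internal panel 19/46 = 41.3% → the internal panel
Basic research: the 2025 panel 17/20 = 85.0%, the internal panel 20/23 = 87.0% → the internal panel
Overall: the 2025 panel 140/544 = 25.7%, the internal panel 149/479 = 31.1% → the internal panel
The internal panel wins overall and in every proposal group — no reversal.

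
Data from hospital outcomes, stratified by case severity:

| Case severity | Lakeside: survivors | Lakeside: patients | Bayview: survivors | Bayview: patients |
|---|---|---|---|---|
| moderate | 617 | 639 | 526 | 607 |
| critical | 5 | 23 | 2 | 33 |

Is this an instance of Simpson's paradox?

No

Moderate: Lakeside 617/639 = 96.6%, Bayview 526/607 = 86.7% → Lakeside
Critical: Lakeside 5/23 = 21.7%, Bayview 2/33 = 6.1% → Lakeside
Overall: Lakeside 622/662 = 94.0%, Bayview 528/640 = 82.5% → Lakeside
Lakeside wins overall and in every case group — no reversal.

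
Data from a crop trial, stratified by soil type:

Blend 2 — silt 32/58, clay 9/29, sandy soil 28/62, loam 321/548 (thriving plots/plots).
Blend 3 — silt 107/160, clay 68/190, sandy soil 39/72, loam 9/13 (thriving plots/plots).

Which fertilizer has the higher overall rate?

Blend 2

Silt: Blend 2 32/58 = 55.2%, Blend 3 107/160 = 66.9% → Blend 3
Clay: Blend 2 9/29 = 31.0%, Blend 3 68/190 = 35.8% → Blend 3
Sandy soil: Blend 2 28/62 = 45.2%, Blend 3 39/72 = 54.2% → Blend 3
Loam: Blend 2 321/548 = 58.6%, Blend 3 9/13 = 69.2% → Blend 3
Overall: Blend 2 390/697 = 56.0%, Blend 3 223/435 = 51.3% → Blend 2
(Blend 3 wins every soil group but Blend 2 wins overall — Blend 3's plots skew toward the low-rate clay group.)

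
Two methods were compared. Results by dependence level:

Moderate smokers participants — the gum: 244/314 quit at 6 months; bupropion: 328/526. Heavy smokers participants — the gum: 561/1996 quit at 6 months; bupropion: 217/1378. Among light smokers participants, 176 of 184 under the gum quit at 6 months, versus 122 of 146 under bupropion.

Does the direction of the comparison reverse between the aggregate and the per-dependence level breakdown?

No

Moderate smokers: the gum 244/314 = 77.7%, bupropion 328/526 = 62.4% → the gum
Heavy smokers: the gum 561/1996 = 28.1%, bupropion 217/1378 = 15.7% → the gum
Light smokers: the gum 176/184 = 95.7%, bupropion 122/146 = 83.6% → the gum
Overall: the gum 981/2494 = 39.3%, bupropion 667/2050 = 32.5% → the gum
The gum wins overall and in every dependence group — no reversal.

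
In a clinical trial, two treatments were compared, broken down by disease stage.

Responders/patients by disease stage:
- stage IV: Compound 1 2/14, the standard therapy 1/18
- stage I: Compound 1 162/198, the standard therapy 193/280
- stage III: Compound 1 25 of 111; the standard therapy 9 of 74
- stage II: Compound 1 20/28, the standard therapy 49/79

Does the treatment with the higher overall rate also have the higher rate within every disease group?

Stage IV: Compound 1 2/14 = 14.3%, the standard therapy 1/18 = 5.6% → Compound 1
Stage I: Compound 1 162/198 = 81.8%, the standard therapy 193/280 = 68.9% → Compound 1
Stage III: Compound 1 25/111 = 22.5%, the standard therapy 9/74 = 12.2% → Compound 1
Stage II: Compound 1 20/28 = 71.4%, the standard therapy 49/79 = 62.0% → Compound 1
Overall: Compound 1 209/351 = 59.5%, the standard therapy 252/451 = 55.9% → Compound 1
Compound 1 wins overall and in every disease group — no reversal.

Yes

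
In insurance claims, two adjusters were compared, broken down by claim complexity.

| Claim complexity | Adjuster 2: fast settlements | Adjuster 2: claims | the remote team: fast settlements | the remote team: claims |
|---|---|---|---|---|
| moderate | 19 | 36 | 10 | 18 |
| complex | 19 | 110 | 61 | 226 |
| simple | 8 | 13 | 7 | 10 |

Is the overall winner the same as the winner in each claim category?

Moderate: Adjuster 2 19/36 = 52.8%, the remote team 10/18 = 55.6% → the remote team
Complex: Adjuster 2 19/110 = 17.3%, the remote team 61/226 = 27.0% → the remote team
Simple: Adjuster 2 8/13 = 61.5%, the remote team 7/10 = 70.0% → the remote team
Overall: Adjuster 2 46/159 = 28.9%, the remote team 78/254 = 30.7% → the remote team
The remote team wins overall and in every claim group — no reversal.

Yes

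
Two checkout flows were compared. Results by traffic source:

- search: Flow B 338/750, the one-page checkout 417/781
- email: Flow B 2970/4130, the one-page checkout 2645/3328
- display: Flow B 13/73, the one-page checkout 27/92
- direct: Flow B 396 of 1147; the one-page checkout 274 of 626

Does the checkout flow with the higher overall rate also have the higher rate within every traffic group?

Search: Flow B 338/750 = 45.1%, the one-page checkout 417/781 = 53.4% → the one-page checkout
Email: Flow B 2970/4130 = 71.9%, the one-page checkout 2645/3328 = 79.5% → the one-page checkout
Display: Flow B 13/73 = 17.8%, the one-page checkout 27/92 = 29.3% → the one-page checkout
Direct: Flow B 396/1147 = 34.5%, the one-page checkout 274/626 = 43.8% → the one-page checkout
Overall: Flow B 3717/6100 = 60.9%, the one-page checkout 3363/4827 = 69.7% → the one-page checkout
The one-page checkout wins overall and in every traffic group — no reversal.

Yes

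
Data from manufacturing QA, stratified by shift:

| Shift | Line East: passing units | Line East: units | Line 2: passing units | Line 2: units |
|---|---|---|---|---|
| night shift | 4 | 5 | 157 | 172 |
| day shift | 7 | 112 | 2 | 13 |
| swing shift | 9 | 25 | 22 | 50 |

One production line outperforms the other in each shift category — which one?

Line 2

Night shift: Line East 4/5 = 80.0%, Line 2 157/172 = 91.3% → Line 2
Day shift: Line East 7/112 = 6.2%, Line 2 2/13 = 15.4% → Line 2
Swing shift: Line East 9/25 = 36.0%, Line 2 22/50 = 44.0% → Line 2
Line 2 has the higher rate in all 3 groups.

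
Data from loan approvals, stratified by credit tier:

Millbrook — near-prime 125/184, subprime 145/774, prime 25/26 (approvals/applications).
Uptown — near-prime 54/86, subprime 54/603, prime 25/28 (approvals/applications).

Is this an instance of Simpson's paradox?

Near-prime: Millbrook 125/184 = 67.9%, Uptown 54/86 = 62.8% → Millbrook
Subprime: Millbrook 145/774 = 18.7%, Uptown 54/603 = 9.0% → Millbrook
Prime: Millbrook 25/26 = 96.2%, Uptown 25/28 = 89.3% → Millbrook
Overall: Millbrook 295/984 = 30.0%, Uptown 133/717 = 18.5% → Millbrook
Millbrook wins overall and in every credit group — no reversal.

No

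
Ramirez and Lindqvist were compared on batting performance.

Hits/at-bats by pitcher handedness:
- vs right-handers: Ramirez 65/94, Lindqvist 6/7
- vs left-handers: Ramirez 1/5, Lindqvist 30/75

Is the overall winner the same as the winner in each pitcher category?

Vs right-handers: Ramirez 65/94 = 69.1%, Lindqvist 6/7 = 85.7% → Lindqvist
Vs left-handers: Ramirez 1/5 = 20.0%, Lindqvist 30/75 = 40.0% → Lindqvist
Overall: Ramirez 66/99 = 66.7%, Lindqvist 36/82 = 43.9% → Ramirez
Lindqvist wins each pitcher group but Ramirez wins overall — the comparison reverses. Lindqvist's at-bats skew toward vs left-handers, which has a lower base rate.

No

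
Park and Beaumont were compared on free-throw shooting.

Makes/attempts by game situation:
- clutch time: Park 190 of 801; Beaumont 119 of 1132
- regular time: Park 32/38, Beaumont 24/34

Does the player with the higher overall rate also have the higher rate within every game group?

Yes

Clutch time: Park 190/801 = 23.7%, Beaumont 119/1132 = 10.5% → Park
Regular time: Park 32/38 = 84.2%, Beaumont 24/34 = 70.6% → Park
Overall: Park 222/839 = 26.5%, Beaumont 143/1166 = 12.3% → Park
Park wins overall and in every game group — no reversal.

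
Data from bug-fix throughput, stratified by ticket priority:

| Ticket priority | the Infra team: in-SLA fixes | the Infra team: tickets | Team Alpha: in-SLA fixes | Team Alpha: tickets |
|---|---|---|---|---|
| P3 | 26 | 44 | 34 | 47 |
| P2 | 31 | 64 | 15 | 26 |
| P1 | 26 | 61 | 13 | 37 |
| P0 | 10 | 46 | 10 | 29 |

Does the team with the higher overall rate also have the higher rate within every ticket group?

No

P3: the Infra team 26/44 = 59.1%, Team Alpha 34/47 = 72.3% → Team Alpha
P2: the Infra team 31/64 = 48.4%, Team Alpha 15/26 = 57.7% → Team Alpha
P1: the Infra team 26/61 = 42.6%, Team Alpha 13/37 = 35.1% → the Infra team
P0: the Infra team 10/46 = 21.7%, Team Alpha 10/29 = 34.5% → Team Alpha
Overall: the Infra team 93/215 = 43.3%, Team Alpha 72/139 = 51.8% → Team Alpha
Neither sweeps: the Infra team wins 1 of 4 groups, Team Alpha wins 3. Team Alpha wins overall but not every group — no Simpson reversal.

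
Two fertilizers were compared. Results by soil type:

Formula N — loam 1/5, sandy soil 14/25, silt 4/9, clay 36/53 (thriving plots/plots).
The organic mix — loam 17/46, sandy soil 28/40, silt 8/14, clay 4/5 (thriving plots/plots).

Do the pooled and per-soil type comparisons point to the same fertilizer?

Loam: Formula N 1/5 = 20.0%, the organic mix 17/46 = 37.0% → the organic mix
Sandy soil: Formula N 14/25 = 56.0%, the organic mix 28/40 = 70.0% → the organic mix
Silt: Formula N 4/9 = 44.4%, the organic mix 8/14 = 57.1% → the organic mix
Clay: Formula N 36/53 = 67.9%, the organic mix 4/5 = 80.0% → the organic mix
Overall: Formula N 55/92 = 59.8%, the organic mix 57/105 = 54.3% → Formula N
The organic mix wins each soil group but Formula N wins overall — the comparison reverses. The organic mix's plots skew toward loam, which has a lower base rate.

No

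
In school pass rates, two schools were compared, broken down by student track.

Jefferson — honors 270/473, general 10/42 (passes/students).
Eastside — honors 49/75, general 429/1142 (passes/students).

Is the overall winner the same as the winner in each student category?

Honors: Jefferson 270/473 = 57.1%, Eastside 49/75 = 65.3% → Eastside
General: Jefferson 10/42 = 23.8%, Eastside 429/1142 = 37.6% → Eastside
Overall: Jefferson 280/515 = 54.4%, Eastside 478/1217 = 39.3% → Jefferson
Eastside wins each student group but Jefferson wins overall — the comparison reverses. Eastside's students skew toward general, which has a lower base rate.

No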